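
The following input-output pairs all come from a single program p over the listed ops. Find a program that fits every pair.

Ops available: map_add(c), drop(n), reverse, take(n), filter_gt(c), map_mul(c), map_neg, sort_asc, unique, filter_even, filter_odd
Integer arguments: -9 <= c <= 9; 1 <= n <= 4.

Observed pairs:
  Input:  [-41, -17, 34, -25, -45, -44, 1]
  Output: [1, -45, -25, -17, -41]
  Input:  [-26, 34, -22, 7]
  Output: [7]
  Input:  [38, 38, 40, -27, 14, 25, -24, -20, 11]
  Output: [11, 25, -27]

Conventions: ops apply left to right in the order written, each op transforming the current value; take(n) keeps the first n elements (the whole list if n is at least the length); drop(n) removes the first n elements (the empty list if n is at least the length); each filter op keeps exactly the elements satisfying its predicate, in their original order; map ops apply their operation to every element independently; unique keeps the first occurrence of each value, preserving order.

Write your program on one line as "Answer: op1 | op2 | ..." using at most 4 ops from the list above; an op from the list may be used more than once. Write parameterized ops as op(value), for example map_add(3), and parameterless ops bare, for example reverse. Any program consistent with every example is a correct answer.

unique | filter_odd | reverse

Check, running the answer program on each example:
  [-41, -17, 34, -25, -45, -44, 1] -> [-41, -17, 34, -25, -45, -44, 1] -> [-41, -17, -25, -45, 1] -> [1, -45, -25, -17, -41]
  [-26, 34, -22, 7] -> [-26, 34, -22, 7] -> [7] -> [7]
  [38, 38, 40, -27, 14, 25, -24, -20, 11] -> [38, 40, -27, 14, 25, -24, -20, 11] -> [-27, 25, 11] -> [11, 25, -27]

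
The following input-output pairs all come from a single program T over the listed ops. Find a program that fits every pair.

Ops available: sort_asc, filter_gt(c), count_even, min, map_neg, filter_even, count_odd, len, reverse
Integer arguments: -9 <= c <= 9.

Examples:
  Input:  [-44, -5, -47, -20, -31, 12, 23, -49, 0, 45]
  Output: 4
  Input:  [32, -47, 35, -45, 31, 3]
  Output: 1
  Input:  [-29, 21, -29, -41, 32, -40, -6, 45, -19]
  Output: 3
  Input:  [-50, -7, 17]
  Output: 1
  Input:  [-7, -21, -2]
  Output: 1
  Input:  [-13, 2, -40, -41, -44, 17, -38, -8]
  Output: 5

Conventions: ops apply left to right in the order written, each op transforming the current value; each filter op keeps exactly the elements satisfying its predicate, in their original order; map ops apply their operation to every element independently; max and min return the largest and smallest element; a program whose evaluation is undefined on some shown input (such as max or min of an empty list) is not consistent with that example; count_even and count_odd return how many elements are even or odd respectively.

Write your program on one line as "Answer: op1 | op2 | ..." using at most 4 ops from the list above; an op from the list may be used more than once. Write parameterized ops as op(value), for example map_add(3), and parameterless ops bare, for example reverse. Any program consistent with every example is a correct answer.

map_neg | filter_even | len

Check, running the answer program on each example:
  [-44, -5, -47, -20, -31, 12, 23, -49, 0, 45] -> [44, 5, 47, 20, 31, -12, -23, 49, 0, -45] -> [44, 20, -12, 0] -> 4
  [32, -47, 35, -45, 31, 3] -> [-32, 47, -35, 45, -31, -3] -> [-32] -> 1
  [-29, 21, -29, -41, 32, -40, -6, 45, -19] -> [29, -21, 29, 41, -32, 40, 6, -45, 19] -> [-32, 40, 6] -> 3
  [-50, -7, 17] -> [50, 7, -17] -> [50] -> 1
  [-7, -21, -2] -> [7, 21, 2] -> [2] -> 1
  [-13, 2, -40, -41, -44, 17, -38, -8] -> [13, -2, 40, 41, 44, -17, 38, 8] -> [-2, 40, 44, 38, 8] -> 5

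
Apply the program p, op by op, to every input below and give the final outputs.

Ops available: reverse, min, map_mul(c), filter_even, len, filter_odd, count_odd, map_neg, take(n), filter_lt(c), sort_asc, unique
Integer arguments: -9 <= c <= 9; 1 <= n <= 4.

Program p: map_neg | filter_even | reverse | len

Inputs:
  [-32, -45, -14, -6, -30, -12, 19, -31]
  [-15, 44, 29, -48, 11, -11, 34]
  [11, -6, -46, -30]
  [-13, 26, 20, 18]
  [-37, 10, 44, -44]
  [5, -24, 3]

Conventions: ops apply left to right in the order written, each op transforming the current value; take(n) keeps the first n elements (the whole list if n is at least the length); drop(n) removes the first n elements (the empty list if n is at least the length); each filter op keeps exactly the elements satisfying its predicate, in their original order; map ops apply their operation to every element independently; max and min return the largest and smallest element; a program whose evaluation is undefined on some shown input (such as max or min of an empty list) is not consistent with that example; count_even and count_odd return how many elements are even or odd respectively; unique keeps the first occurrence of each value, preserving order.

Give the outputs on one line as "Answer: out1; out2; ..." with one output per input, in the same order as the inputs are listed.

Execution, op by op:
  [-32, -45, -14, -6, -30, -12, 19, -31] -> [32, 45, 14, 6, 30, 12, -19, 31] -> [32, 14, 6, 30, 12] -> [12, 30, 6, 14, 32] -> 5
  [-15, 44, 29, -48, 11, -11, 34] -> [15, -44, -29, 48, -11, 11, -34] -> [-44, 48, -34] -> [-34, 48, -44] -> 3
  [11, -6, -46, -30] -> [-11, 6, 46, 30] -> [6, 46, 30] -> [30, 46, 6] -> 3
  [-13, 26, 20, 18] -> [13, -26, -20, -18] -> [-26, -20, -18] -> [-18, -20, -26] -> 3
  [-37, 10, 44, -44] -> [37, -10, -44, 44] -> [-10, -44, 44] -> [44, -44, -10] -> 3
  [5, -24, 3] -> [-5, 24, -3] -> [24] -> [24] -> 1

5; 3; 3; 3; 3; 1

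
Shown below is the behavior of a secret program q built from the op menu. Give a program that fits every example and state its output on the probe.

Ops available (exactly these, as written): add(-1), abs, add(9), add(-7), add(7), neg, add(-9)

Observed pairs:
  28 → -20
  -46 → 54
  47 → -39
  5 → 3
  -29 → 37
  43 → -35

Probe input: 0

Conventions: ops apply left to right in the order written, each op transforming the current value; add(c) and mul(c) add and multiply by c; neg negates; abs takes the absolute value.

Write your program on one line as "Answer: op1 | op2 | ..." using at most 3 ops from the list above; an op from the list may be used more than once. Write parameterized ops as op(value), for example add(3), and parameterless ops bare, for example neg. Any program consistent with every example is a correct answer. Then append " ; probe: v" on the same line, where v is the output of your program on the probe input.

neg | add(9) | add(-1) ; probe: 8

Check, running the answer program on each example:
  28 -> -28 -> -19 -> -20
  -46 -> 46 -> 55 -> 54
  47 -> -47 -> -38 -> -39
  5 -> -5 -> 4 -> 3
  -29 -> 29 -> 38 -> 37
  43 -> -43 -> -34 -> -35
  probe: 0 -> 0 -> 9 -> 8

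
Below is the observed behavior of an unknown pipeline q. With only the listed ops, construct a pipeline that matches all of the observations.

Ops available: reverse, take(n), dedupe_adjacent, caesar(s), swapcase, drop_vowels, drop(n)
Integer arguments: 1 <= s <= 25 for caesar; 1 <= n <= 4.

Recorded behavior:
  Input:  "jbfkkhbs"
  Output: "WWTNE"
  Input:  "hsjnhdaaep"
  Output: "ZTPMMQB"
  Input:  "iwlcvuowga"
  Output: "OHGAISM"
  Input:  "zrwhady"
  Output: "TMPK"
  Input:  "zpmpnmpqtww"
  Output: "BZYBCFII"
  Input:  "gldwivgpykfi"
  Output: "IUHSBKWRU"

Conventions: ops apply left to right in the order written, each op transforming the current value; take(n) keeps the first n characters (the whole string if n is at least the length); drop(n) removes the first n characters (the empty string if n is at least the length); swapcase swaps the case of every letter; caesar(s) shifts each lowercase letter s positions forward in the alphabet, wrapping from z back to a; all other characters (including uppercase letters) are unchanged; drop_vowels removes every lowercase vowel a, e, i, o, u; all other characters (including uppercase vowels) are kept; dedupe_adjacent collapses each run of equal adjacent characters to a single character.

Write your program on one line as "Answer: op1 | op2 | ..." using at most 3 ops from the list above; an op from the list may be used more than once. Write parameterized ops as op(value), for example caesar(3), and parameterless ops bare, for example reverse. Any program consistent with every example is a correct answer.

caesar(12) | drop(3) | swapcase

Check, running the answer program on each example:
  "jbfkkhbs" -> "vnrwwtne" -> "wwtne" -> "WWTNE"
  "hsjnhdaaep" -> "tevztpmmqb" -> "ztpmmqb" -> "ZTPMMQB"
  "iwlcvuowga" -> "uixohgaism" -> "ohgaism" -> "OHGAISM"
  "zrwhady" -> "lditmpk" -> "tmpk" -> "TMPK"
  "zpmpnmpqtww" -> "lbybzybcfii" -> "bzybcfii" -> "BZYBCFII"
  "gldwivgpykfi" -> "sxpiuhsbkwru" -> "iuhsbkwru" -> "IUHSBKWRU"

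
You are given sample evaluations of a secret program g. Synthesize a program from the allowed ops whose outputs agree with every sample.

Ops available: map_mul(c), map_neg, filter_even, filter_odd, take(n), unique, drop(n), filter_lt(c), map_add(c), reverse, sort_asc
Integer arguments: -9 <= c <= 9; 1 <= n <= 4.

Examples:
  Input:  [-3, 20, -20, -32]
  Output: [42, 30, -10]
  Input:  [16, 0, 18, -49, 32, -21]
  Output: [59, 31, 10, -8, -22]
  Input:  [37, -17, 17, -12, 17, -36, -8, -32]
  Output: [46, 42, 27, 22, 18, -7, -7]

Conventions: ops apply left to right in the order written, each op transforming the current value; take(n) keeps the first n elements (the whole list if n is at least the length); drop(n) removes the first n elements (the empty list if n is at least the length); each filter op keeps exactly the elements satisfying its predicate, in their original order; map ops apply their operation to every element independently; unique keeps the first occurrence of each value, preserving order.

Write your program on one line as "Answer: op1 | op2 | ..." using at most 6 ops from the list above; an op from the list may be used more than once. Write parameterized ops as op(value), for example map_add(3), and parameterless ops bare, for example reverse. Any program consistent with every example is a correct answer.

drop(1) | sort_asc | map_add(-6) | map_add(-4) | map_neg

Check, running the answer program on each example:
  [-3, 20, -20, -32] -> [20, -20, -32] -> [-32, -20, 20] -> [-38, -26, 14] -> [-42, -30, 10] -> [42, 30, -10]
  [16, 0, 18, -49, 32, -21] -> [0, 18, -49, 32, -21] -> [-49, -21, 0, 18, 32] -> [-55, -27, -6, 12, 26] -> [-59, -31, -10, 8, 22] -> [59, 31, 10, -8, -22]
  [37, -17, 17, -12, 17, -36, -8, -32] -> [-17, 17, -12, 17, -36, -8, -32] -> [-36, -32, -17, -12, -8, 17, 17] -> [-42, -38, -23, -18, -14, 11, 11] -> [-46, -42, -27, -22, -18, 7, 7] -> [46, 42, 27, 22, 18, -7, -7]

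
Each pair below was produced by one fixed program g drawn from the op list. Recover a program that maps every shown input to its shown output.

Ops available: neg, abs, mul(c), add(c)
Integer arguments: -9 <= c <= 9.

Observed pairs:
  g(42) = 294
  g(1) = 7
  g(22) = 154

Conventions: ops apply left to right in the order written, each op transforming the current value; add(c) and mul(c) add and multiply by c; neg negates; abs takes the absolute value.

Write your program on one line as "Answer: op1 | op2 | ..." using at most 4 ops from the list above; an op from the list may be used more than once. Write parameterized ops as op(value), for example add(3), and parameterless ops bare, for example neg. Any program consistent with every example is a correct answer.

neg | mul(7) | abs

Check, running the answer program on each example:
  42 -> -42 -> -294 -> 294
  1 -> -1 -> -7 -> 7
  22 -> -22 -> -154 -> 154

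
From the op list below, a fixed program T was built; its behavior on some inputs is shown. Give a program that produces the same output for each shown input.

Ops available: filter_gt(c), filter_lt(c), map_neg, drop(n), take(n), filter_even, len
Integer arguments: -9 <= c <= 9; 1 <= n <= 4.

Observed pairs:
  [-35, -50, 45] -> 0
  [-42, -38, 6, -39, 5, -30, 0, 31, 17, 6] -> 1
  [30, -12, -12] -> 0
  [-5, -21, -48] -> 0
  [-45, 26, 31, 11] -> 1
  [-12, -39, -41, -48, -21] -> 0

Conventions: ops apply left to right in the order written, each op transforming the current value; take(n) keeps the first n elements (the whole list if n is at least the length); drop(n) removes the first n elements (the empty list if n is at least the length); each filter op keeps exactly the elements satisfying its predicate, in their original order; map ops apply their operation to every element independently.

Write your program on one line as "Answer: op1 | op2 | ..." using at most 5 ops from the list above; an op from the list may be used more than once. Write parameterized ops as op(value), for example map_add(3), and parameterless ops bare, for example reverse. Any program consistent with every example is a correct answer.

filter_gt(-4) | drop(1) | take(1) | len

Check, running the answer program on each example:
  [-35, -50, 45] -> [45] -> [] -> [] -> 0
  [-42, -38, 6, -39, 5, -30, 0, 31, 17, 6] -> [6, 5, 0, 31, 17, 6] -> [5, 0, 31, 17, 6] -> [5] -> 1
  [30, -12, -12] -> [30] -> [] -> [] -> 0
  [-5, -21, -48] -> [] -> [] -> [] -> 0
  [-45, 26, 31, 11] -> [26, 31, 11] -> [31, 11] -> [31] -> 1
  [-12, -39, -41, -48, -21] -> [] -> [] -> [] -> 0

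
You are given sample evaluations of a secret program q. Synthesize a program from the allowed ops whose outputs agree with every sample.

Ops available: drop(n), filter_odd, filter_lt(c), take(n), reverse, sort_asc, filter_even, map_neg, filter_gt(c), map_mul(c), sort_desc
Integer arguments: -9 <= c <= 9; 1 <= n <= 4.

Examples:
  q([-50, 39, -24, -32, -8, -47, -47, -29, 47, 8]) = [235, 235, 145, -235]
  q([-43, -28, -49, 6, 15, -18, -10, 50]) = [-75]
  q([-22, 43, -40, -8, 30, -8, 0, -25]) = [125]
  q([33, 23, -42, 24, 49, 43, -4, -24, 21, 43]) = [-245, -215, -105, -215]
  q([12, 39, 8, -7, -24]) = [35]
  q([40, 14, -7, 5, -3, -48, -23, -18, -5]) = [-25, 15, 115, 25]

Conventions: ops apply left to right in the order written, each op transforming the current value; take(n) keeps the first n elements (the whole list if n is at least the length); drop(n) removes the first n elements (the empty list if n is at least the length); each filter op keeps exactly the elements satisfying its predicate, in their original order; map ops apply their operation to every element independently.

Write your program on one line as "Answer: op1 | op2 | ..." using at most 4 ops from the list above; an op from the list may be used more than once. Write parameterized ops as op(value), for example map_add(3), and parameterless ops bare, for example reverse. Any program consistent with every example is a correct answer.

map_mul(-5) | drop(1) | filter_odd | drop(1)

Check, running the answer program on each example:
  [-50, 39, -24, -32, -8, -47, -47, -29, 47, 8] -> [250, -195, 120, 160, 40, 235, 235, 145, -235, -40] -> [-195, 120, 160, 40, 235, 235, 145, -235, -40] -> [-195, 235, 235, 145, -235] -> [235, 235, 145, -235]
  [-43, -28, -49, 6, 15, -18, -10, 50] -> [215, 140, 245, -30, -75, 90, 50, -250] -> [140, 245, -30, -75, 90, 50, -250] -> [245, -75] -> [-75]
  [-22, 43, -40, -8, 30, -8, 0, -25] -> [110, -215, 200, 40, -150, 40, 0, 125] -> [-215, 200, 40, -150, 40, 0, 125] -> [-215, 125] -> [125]
  [33, 23, -42, 24, 49, 43, -4, -24, 21, 43] -> [-165, -115, 210, -120, -245, -215, 20, 120, -105, -215] -> [-115, 210, -120, -245, -215, 20, 120, -105, -215] -> [-115, -245, -215, -105, -215] -> [-245, -215, -105, -215]
  [12, 39, 8, -7, -24] -> [-60, -195, -40, 35, 120] -> [-195, -40, 35, 120] -> [-195, 35] -> [35]
  [40, 14, -7, 5, -3, -48, -23, -18, -5] -> [-200, -70, 35, -25, 15, 240, 115, 90, 25] -> [-70, 35, -25, 15, 240, 115, 90, 25] -> [35, -25, 15, 115, 25] -> [-25, 15, 115, 25]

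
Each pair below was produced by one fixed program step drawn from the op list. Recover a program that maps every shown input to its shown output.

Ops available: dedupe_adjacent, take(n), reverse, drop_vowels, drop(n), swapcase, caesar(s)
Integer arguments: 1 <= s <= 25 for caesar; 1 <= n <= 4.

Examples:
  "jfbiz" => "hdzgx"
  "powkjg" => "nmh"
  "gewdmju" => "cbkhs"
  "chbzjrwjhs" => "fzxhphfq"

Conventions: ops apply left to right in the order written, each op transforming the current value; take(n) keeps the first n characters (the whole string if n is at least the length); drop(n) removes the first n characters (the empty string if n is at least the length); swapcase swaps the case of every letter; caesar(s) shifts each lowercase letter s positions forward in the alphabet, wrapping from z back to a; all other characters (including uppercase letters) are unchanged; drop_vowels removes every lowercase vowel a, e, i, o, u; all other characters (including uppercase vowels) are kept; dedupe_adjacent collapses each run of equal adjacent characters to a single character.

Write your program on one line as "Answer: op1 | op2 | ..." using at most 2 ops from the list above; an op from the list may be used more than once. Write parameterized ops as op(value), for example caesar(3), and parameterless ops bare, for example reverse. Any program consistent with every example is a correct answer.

caesar(24) | drop_vowels

Check, running the answer program on each example:
  "jfbiz" -> "hdzgx" -> "hdzgx"
  "powkjg" -> "nmuihe" -> "nmh"
  "gewdmju" -> "ecubkhs" -> "cbkhs"
  "chbzjrwjhs" -> "afzxhpuhfq" -> "fzxhphfq"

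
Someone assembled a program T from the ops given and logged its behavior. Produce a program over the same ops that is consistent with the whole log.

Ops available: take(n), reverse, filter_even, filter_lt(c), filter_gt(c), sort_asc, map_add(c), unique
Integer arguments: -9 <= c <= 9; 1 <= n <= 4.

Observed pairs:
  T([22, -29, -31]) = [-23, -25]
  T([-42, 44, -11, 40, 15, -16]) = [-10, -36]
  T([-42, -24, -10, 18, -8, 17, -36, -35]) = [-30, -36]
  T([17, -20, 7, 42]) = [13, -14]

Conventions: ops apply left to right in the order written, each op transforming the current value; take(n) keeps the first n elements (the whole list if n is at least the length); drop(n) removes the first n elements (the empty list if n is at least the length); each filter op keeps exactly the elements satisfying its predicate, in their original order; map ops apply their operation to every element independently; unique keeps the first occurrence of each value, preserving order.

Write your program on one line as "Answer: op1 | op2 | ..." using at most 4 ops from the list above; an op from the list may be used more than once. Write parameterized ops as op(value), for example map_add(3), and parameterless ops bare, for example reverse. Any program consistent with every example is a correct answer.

map_add(6) | sort_asc | take(2) | reverse

Check, running the answer program on each example:
  [22, -29, -31] -> [28, -23, -25] -> [-25, -23, 28] -> [-25, -23] -> [-23, -25]
  [-42, 44, -11, 40, 15, -16] -> [-36, 50, -5, 46, 21, -10] -> [-36, -10, -5, 21, 46, 50] -> [-36, -10] -> [-10, -36]
  [-42, -24, -10, 18, -8, 17, -36, -35] -> [-36, -18, -4, 24, -2, 23, -30, -29] -> [-36, -30, -29, -18, -4, -2, 23, 24] -> [-36, -30] -> [-30, -36]
  [17, -20, 7, 42] -> [23, -14, 13, 48] -> [-14, 13, 23, 48] -> [-14, 13] -> [13, -14]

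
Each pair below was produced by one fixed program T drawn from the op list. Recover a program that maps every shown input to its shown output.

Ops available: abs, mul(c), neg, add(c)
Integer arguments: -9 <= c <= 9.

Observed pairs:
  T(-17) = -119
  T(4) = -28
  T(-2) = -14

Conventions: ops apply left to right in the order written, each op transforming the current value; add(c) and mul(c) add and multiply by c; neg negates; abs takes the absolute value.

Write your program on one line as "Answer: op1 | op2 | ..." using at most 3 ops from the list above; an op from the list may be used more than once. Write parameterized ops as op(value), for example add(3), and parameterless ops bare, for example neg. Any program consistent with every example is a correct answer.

neg | abs | mul(-7)

Check, running the answer program on each example:
  -17 -> 17 -> 17 -> -119
  4 -> -4 -> 4 -> -28
  -2 -> 2 -> 2 -> -14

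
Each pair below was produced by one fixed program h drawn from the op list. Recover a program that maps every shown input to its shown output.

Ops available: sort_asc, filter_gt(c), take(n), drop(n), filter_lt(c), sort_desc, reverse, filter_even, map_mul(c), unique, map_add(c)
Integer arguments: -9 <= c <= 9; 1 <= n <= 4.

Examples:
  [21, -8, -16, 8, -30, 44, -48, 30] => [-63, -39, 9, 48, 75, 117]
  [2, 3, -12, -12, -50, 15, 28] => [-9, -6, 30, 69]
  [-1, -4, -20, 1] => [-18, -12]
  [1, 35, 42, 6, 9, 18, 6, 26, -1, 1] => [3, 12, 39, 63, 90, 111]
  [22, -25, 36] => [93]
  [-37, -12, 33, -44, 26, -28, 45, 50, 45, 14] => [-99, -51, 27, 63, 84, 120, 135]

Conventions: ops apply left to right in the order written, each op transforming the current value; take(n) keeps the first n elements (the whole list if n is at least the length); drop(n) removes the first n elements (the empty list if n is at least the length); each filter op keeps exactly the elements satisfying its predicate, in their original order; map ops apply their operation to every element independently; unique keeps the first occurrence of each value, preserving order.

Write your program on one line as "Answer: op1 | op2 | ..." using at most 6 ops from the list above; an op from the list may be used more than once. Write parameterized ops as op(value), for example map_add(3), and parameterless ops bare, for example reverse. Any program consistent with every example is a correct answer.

map_add(-7) | map_mul(3) | map_add(6) | unique | sort_asc | drop(2)

Check, running the answer program on each example:
  [21, -8, -16, 8, -30, 44, -48, 30] -> [14, -15, -23, 1, -37, 37, -55, 23] -> [42, -45, -69, 3, -111, 111, -165, 69] -> [48, -39, -63, 9, -105, 117, -159, 75] -> [48, -39, -63, 9, -105, 117, -159, 75] -> [-159, -105, -63, -39, 9, 48, 75, 117] -> [-63, -39, 9, 48, 75, 117]
  [2, 3, -12, -12, -50, 15, 28] -> [-5, -4, -19, -19, -57, 8, 21] -> [-15, -12, -57, -57, -171, 24, 63] -> [-9, -6, -51, -51, -165, 30, 69] -> [-9, -6, -51, -165, 30, 69] -> [-165, -51, -9, -6, 30, 69] -> [-9, -6, 30, 69]
  [-1, -4, -20, 1] -> [-8, -11, -27, -6] -> [-24, -33, -81, -18] -> [-18, -27, -75, -12] -> [-18, -27, -75, -12] -> [-75, -27, -18, -12] -> [-18, -12]
  [1, 35, 42, 6, 9, 18, 6, 26, -1, 1] -> [-6, 28, 35, -1, 2, 11, -1, 19, -8, -6] -> [-18, 84, 105, -3, 6, 33, -3, 57, -24, -18] -> [-12, 90, 111, 3, 12, 39, 3, 63, -18, -12] -> [-12, 90, 111, 3, 12, 39, 63, -18] -> [-18, -12, 3, 12, 39, 63, 90, 111] -> [3, 12, 39, 63, 90, 111]
  [22, -25, 36] -> [15, -32, 29] -> [45, -96, 87] -> [51, -90, 93] -> [51, -90, 93] -> [-90, 51, 93] -> [93]
  [-37, -12, 33, -44, 26, -28, 45, 50, 45, 14] -> [-44, -19, 26, -51, 19, -35, 38, 43, 38, 7] -> [-132, -57, 78, -153, 57, -105, 114, 129, 114, 21] -> [-126, -51, 84, -147, 63, -99, 120, 135, 120, 27] -> [-126, -51, 84, -147, 63, -99, 120, 135, 27] -> [-147, -126, -99, -51, 27, 63, 84, 120, 135] -> [-99, -51, 27, 63, 84, 120, 135]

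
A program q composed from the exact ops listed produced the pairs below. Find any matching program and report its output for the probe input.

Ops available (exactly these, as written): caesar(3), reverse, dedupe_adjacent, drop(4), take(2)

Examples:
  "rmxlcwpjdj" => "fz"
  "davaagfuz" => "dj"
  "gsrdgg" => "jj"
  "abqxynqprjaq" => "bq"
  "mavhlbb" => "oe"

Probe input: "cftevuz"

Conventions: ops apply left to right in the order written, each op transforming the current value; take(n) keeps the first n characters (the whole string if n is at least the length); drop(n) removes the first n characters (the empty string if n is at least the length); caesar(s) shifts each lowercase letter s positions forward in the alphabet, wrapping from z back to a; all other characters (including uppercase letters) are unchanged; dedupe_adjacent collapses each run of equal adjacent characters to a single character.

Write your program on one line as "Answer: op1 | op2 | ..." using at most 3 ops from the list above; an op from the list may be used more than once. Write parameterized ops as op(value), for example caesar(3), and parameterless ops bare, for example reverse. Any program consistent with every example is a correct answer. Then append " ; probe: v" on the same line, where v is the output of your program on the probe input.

caesar(3) | drop(4) | take(2) ; probe: "yx"

Check, running the answer program on each example:
  "rmxlcwpjdj" -> "upaofzsmgm" -> "fzsmgm" -> "fz"
  "davaagfuz" -> "gdyddjixc" -> "djixc" -> "dj"
  "gsrdgg" -> "jvugjj" -> "jj" -> "jj"
  "abqxynqprjaq" -> "detabqtsumdt" -> "bqtsumdt" -> "bq"
  "mavhlbb" -> "pdykoee" -> "oee" -> "oe"
  probe: "cftevuz" -> "fiwhyxc" -> "yxc" -> "yx"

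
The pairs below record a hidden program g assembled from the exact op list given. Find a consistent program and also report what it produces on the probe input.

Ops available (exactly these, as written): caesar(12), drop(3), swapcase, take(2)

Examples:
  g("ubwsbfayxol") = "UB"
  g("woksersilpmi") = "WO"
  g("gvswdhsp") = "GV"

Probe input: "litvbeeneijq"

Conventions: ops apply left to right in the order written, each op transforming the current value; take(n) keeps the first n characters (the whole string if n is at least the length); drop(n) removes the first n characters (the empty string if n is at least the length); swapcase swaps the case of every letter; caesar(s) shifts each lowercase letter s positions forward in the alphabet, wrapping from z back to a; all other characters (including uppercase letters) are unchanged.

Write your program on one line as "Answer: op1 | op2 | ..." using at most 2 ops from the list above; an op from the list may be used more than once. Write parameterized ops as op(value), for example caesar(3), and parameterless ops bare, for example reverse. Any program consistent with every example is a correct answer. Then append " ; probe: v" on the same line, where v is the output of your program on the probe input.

take(2) | swapcase ; probe: "LI"

Check, running the answer program on each example:
  "ubwsbfayxol" -> "ub" -> "UB"
  "woksersilpmi" -> "wo" -> "WO"
  "gvswdhsp" -> "gv" -> "GV"
  probe: "litvbeeneijq" -> "li" -> "LI"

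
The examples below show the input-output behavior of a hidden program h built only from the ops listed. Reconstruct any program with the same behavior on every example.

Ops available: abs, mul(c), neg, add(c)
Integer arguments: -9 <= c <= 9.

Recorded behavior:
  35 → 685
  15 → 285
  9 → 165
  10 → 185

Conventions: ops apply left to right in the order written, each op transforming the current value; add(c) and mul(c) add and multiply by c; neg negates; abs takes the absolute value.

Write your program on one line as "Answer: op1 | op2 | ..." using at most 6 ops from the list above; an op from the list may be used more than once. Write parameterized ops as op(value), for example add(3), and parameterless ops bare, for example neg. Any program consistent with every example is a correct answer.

mul(-4) | add(9) | abs | add(6) | mul(-5) | neg

Check, running the answer program on each example:
  35 -> -140 -> -131 -> 131 -> 137 -> -685 -> 685
  15 -> -60 -> -51 -> 51 -> 57 -> -285 -> 285
  9 -> -36 -> -27 -> 27 -> 33 -> -165 -> 165
  10 -> -40 -> -31 -> 31 -> 37 -> -185 -> 185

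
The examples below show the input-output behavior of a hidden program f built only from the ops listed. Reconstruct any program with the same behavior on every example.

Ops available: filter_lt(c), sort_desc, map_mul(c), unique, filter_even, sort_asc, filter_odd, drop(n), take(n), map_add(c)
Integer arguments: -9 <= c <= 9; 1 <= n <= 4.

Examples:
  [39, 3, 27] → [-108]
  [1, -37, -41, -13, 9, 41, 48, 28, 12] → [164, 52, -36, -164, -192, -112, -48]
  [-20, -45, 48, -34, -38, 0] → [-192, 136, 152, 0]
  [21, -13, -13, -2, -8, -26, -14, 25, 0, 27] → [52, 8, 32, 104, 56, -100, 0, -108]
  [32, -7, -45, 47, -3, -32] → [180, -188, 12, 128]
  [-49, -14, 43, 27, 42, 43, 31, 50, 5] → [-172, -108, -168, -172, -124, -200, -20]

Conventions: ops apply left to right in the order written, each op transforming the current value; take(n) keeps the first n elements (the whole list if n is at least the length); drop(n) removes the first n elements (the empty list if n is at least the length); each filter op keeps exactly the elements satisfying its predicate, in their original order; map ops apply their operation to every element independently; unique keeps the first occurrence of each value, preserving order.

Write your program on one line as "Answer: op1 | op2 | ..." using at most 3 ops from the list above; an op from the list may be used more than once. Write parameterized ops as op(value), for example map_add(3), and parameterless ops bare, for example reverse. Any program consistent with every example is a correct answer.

drop(2) | map_mul(-4)

Check, running the answer program on each example:
  [39, 3, 27] -> [27] -> [-108]
  [1, -37, -41, -13, 9, 41, 48, 28, 12] -> [-41, -13, 9, 41, 48, 28, 12] -> [164, 52, -36, -164, -192, -112, -48]
  [-20, -45, 48, -34, -38, 0] -> [48, -34, -38, 0] -> [-192, 136, 152, 0]
  [21, -13, -13, -2, -8, -26, -14, 25, 0, 27] -> [-13, -2, -8, -26, -14, 25, 0, 27] -> [52, 8, 32, 104, 56, -100, 0, -108]
  [32, -7, -45, 47, -3, -32] -> [-45, 47, -3, -32] -> [180, -188, 12, 128]
  [-49, -14, 43, 27, 42, 43, 31, 50, 5] -> [43, 27, 42, 43, 31, 50, 5] -> [-172, -108, -168, -172, -124, -200, -20]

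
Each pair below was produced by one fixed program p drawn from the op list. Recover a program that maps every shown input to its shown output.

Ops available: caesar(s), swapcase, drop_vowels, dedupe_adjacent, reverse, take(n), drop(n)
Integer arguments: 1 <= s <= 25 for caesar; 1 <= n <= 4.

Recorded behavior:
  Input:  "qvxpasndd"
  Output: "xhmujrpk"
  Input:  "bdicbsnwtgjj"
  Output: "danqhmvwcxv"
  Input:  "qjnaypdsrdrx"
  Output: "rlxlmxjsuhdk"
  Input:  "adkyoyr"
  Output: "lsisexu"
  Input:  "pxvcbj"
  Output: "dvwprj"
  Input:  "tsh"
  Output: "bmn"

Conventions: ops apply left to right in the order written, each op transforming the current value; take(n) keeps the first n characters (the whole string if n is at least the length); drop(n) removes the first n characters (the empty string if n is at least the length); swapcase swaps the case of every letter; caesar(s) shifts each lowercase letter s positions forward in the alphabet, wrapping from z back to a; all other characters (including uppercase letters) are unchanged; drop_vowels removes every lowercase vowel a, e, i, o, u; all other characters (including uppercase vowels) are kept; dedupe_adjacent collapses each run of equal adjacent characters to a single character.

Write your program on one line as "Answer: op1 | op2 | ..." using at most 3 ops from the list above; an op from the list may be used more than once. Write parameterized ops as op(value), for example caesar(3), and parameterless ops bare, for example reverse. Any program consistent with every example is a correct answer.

dedupe_adjacent | caesar(20) | reverse

Check, running the answer program on each example:
  "qvxpasndd" -> "qvxpasnd" -> "kprjumhx" -> "xhmujrpk"
  "bdicbsnwtgjj" -> "bdicbsnwtgj" -> "vxcwvmhqnad" -> "danqhmvwcxv"
  "qjnaypdsrdrx" -> "qjnaypdsrdrx" -> "kdhusjxmlxlr" -> "rlxlmxjsuhdk"
  "adkyoyr" -> "adkyoyr" -> "uxesisl" -> "lsisexu"
  "pxvcbj" -> "pxvcbj" -> "jrpwvd" -> "dvwprj"
  "tsh" -> "tsh" -> "nmb" -> "bmn"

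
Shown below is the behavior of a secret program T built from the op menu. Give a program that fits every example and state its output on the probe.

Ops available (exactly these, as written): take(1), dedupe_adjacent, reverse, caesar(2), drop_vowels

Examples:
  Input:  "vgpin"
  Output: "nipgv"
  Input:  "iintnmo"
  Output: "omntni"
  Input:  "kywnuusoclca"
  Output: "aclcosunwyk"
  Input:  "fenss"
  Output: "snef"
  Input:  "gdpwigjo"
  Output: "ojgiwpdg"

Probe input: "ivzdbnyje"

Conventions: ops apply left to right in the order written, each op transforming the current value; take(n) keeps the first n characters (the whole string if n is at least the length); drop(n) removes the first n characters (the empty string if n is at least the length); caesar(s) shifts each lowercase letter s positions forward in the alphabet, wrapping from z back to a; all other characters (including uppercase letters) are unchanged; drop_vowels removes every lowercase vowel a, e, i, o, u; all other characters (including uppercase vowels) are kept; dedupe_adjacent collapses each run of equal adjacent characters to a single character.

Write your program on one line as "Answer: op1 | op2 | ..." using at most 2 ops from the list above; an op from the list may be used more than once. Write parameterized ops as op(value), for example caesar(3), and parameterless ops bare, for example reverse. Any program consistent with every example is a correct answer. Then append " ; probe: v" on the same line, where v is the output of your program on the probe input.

dedupe_adjacent | reverse ; probe: "ejynbdzvi"

Check, running the answer program on each example:
  "vgpin" -> "vgpin" -> "nipgv"
  "iintnmo" -> "intnmo" -> "omntni"
  "kywnuusoclca" -> "kywnusoclca" -> "aclcosunwyk"
  "fenss" -> "fens" -> "snef"
  "gdpwigjo" -> "gdpwigjo" -> "ojgiwpdg"
  probe: "ivzdbnyje" -> "ivzdbnyje" -> "ejynbdzvi"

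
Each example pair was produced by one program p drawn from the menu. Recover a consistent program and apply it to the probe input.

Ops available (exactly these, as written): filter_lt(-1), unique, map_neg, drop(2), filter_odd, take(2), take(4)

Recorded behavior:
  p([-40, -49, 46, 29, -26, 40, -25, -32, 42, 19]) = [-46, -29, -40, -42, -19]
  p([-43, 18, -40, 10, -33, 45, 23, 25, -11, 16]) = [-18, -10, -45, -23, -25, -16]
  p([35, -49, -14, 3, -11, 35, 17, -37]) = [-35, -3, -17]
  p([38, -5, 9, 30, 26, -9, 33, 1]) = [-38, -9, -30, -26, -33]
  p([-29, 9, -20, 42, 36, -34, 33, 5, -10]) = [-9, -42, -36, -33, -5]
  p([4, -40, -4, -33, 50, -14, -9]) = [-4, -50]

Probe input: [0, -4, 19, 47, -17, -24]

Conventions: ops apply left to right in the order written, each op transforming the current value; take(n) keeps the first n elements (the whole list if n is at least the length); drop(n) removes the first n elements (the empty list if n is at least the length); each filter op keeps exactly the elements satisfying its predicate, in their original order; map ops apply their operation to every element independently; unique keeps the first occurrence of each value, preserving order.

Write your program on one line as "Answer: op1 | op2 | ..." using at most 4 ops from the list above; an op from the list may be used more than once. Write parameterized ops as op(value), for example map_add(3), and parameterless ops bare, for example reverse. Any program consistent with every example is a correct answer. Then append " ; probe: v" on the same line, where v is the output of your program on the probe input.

map_neg | filter_lt(-1) | unique ; probe: [-19, -47]

Check, running the answer program on each example:
  [-40, -49, 46, 29, -26, 40, -25, -32, 42, 19] -> [40, 49, -46, -29, 26, -40, 25, 32, -42, -19] -> [-46, -29, -40, -42, -19] -> [-46, -29, -40, -42, -19]
  [-43, 18, -40, 10, -33, 45, 23, 25, -11, 16] -> [43, -18, 40, -10, 33, -45, -23, -25, 11, -16] -> [-18, -10, -45, -23, -25, -16] -> [-18, -10, -45, -23, -25, -16]
  [35, -49, -14, 3, -11, 35, 17, -37] -> [-35, 49, 14, -3, 11, -35, -17, 37] -> [-35, -3, -35, -17] -> [-35, -3, -17]
  [38, -5, 9, 30, 26, -9, 33, 1] -> [-38, 5, -9, -30, -26, 9, -33, -1] -> [-38, -9, -30, -26, -33] -> [-38, -9, -30, -26, -33]
  [-29, 9, -20, 42, 36, -34, 33, 5, -10] -> [29, -9, 20, -42, -36, 34, -33, -5, 10] -> [-9, -42, -36, -33, -5] -> [-9, -42, -36, -33, -5]
  [4, -40, -4, -33, 50, -14, -9] -> [-4, 40, 4, 33, -50, 14, 9] -> [-4, -50] -> [-4, -50]
  probe: [0, -4, 19, 47, -17, -24] -> [0, 4, -19, -47, 17, 24] -> [-19, -47] -> [-19, -47]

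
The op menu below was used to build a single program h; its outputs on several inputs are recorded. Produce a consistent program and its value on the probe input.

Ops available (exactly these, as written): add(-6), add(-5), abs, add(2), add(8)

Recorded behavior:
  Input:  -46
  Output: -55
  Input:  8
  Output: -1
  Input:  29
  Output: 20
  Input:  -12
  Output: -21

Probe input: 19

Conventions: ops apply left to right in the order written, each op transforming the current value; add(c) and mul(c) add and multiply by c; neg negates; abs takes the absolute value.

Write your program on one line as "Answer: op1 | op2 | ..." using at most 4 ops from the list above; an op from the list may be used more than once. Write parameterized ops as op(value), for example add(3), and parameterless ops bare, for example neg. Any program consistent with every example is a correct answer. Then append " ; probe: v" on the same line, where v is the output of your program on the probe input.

add(2) | add(-6) | add(-5) ; probe: 10

Check, running the answer program on each example:
  -46 -> -44 -> -50 -> -55
  8 -> 10 -> 4 -> -1
  29 -> 31 -> 25 -> 20
  -12 -> -10 -> -16 -> -21
  probe: 19 -> 21 -> 15 -> 10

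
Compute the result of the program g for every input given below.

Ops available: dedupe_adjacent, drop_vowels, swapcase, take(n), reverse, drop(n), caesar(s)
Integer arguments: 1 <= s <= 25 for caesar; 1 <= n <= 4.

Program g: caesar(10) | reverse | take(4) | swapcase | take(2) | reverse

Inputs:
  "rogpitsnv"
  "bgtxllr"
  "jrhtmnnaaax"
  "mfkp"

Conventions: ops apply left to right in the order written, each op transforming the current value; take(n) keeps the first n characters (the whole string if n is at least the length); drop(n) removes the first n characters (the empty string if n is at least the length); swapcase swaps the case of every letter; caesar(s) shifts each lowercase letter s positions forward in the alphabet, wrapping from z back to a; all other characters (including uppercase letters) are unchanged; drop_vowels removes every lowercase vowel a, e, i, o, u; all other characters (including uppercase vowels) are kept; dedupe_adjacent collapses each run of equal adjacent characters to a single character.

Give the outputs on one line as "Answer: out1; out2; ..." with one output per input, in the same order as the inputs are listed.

"XF"; "VB"; "KH"; "UZ"

Execution, op by op:
  "rogpitsnv" -> "byqzsdcxf" -> "fxcdszqyb" -> "fxcd" -> "FXCD" -> "FX" -> "XF"
  "bgtxllr" -> "lqdhvvb" -> "bvvhdql" -> "bvvh" -> "BVVH" -> "BV" -> "VB"
  "jrhtmnnaaax" -> "tbrdwxxkkkh" -> "hkkkxxwdrbt" -> "hkkk" -> "HKKK" -> "HK" -> "KH"
  "mfkp" -> "wpuz" -> "zupw" -> "zupw" -> "ZUPW" -> "ZU" -> "UZ"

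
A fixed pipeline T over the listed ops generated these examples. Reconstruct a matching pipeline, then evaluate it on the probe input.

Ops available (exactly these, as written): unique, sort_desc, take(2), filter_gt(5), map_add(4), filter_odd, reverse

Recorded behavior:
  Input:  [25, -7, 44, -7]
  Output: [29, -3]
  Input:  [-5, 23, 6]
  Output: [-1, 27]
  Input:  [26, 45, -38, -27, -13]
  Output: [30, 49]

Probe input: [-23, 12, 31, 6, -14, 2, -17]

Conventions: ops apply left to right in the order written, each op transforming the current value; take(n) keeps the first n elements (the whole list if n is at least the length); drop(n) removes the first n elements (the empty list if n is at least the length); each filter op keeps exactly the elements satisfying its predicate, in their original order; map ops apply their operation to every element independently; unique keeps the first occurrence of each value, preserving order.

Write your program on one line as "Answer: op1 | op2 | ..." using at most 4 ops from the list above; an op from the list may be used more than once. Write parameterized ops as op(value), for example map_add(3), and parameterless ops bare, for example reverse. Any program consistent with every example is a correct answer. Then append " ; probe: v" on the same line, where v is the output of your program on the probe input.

map_add(4) | unique | take(2) ; probe: [-19, 16]

Check, running the answer program on each example:
  [25, -7, 44, -7] -> [29, -3, 48, -3] -> [29, -3, 48] -> [29, -3]
  [-5, 23, 6] -> [-1, 27, 10] -> [-1, 27, 10] -> [-1, 27]
  [26, 45, -38, -27, -13] -> [30, 49, -34, -23, -9] -> [30, 49, -34, -23, -9] -> [30, 49]
  probe: [-23, 12, 31, 6, -14, 2, -17] -> [-19, 16, 35, 10, -10, 6, -13] -> [-19, 16, 35, 10, -10, 6, -13] -> [-19, 16]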